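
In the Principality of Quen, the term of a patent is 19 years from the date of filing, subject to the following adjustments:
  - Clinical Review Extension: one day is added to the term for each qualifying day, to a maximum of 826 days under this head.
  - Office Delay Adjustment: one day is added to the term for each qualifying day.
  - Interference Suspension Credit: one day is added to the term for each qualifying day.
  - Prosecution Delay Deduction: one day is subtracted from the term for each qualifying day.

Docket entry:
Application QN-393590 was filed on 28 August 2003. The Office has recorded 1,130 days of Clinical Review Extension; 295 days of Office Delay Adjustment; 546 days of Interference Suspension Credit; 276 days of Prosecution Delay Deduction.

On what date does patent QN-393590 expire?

2026-06-19

Base term: filing date + 19 years → 28 August 2022.
Clinical Review Extension: 1130 days claimed exceeds the 826-day cap, so +826 days → 1 December 2024.
Office Delay Adjustment: +295 days → 22 September 2025.
Interference Suspension Credit: +546 days → 22 March 2027.
Prosecution Delay Deduction: −276 days → 19 June 2026.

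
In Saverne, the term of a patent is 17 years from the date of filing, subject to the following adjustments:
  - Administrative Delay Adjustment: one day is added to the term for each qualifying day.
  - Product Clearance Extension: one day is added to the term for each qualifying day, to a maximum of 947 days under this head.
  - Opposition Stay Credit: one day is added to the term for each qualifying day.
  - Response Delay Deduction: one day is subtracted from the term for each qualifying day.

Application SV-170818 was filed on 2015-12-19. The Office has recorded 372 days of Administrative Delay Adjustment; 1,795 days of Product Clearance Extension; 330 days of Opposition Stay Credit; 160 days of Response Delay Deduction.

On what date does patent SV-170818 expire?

Base term: filing date + 17 years → 19 December 2032.
Administrative Delay Adjustment: +372 days → 26 December 2033.
Product Clearance Extension: 1795 days claimed exceeds the 947-day cap, so +947 days → 30 July 2036.
Opposition Stay Credit: +330 days → 25 June 2037.
Response Delay Deduction: −160 days → 16 January 2037.

2037-01-16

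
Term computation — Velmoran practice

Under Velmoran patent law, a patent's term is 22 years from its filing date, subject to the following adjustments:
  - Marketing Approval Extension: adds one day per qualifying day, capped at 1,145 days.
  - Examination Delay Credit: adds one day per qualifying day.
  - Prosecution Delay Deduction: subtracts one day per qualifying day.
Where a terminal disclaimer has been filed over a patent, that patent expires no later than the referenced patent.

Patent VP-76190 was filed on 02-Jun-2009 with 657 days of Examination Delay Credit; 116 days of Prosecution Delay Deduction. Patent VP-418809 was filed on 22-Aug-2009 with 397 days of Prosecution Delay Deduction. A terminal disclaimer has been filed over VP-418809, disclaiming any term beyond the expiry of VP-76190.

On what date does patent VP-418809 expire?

July 21, 2030

Natural term of VP-418809:
  Base: filing + 22 years → 22 August 2031.
  Prosecution Delay Deduction: −397 days → 21 July 2030.
Expiry of referenced patent VP-76190:
  Base: filing + 22 years → 2 June 2031.
  Examination Delay Credit: +657 days → 20 March 2033.
  Prosecution Delay Deduction: −116 days → 24 November 2032.
Terminal disclaimer: VP-418809 expires on the earlier of 21 July 2030 and 24 November 2032.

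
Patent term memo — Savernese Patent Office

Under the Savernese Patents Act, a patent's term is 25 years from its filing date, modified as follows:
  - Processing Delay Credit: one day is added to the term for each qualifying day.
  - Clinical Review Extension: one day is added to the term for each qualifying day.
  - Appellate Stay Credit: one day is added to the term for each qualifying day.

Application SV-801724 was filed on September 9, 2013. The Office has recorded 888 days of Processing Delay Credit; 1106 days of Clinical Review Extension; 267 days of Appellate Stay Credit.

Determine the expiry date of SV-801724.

Base term: filing date + 25 years → 9 September 2038.
Processing Delay Credit: +888 days → 13 February 2041.
Clinical Review Extension: +1106 days → 24 February 2044.
Appellate Stay Credit: +267 days → 17 November 2044.

November 17, 2044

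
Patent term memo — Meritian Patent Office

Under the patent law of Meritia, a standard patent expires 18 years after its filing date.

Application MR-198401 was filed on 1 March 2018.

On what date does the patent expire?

2036-03-01

Filing date + 18 years → 1 March 2036.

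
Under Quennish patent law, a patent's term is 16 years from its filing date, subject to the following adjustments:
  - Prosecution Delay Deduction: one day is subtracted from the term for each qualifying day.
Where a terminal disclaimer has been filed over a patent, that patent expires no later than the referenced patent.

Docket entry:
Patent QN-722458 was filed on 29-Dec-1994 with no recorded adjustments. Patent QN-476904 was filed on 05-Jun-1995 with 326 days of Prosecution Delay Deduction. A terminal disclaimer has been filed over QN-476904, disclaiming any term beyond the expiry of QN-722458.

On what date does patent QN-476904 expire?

Natural term of QN-476904:
  Base: filing + 16 years → 5 June 2011.
  Prosecution Delay Deduction: −326 days → 14 July 2010.
Expiry of referenced patent QN-722458:
  Base: filing + 16 years → 29 December 2010.
Terminal disclaimer: QN-476904 expires on the earlier of 14 July 2010 and 29 December 2010.

July 14, 2010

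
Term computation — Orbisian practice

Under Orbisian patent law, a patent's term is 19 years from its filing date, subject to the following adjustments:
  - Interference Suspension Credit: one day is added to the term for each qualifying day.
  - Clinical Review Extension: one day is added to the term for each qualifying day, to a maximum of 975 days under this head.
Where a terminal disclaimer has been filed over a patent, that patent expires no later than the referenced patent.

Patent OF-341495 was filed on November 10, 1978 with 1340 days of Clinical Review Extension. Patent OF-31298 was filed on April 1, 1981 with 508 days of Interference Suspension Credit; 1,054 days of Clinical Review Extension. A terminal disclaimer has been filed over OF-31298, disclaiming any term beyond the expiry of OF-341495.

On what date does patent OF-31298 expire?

July 12, 2000

Natural term of OF-31298:
  Base: filing + 19 years → 1 April 2000.
  Interference Suspension Credit: +508 days → 22 August 2001.
  Clinical Review Extension: 1054 days claimed exceeds the 975-day cap, so +975 days → 23 April 2004.
Expiry of referenced patent OF-341495:
  Base: filing + 19 years → 10 November 1997.
  Clinical Review Extension: 1340 days claimed exceeds the 975-day cap, so +975 days → 12 July 2000.
Terminal disclaimer: OF-31298 expires on the earlier of 23 April 2004 and 12 July 2000.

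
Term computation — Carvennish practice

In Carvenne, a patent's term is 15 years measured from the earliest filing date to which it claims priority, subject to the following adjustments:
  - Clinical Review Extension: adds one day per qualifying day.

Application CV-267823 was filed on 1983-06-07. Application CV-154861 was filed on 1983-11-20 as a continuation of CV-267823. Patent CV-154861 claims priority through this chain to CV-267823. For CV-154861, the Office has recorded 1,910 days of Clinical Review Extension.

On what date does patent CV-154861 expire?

Earliest priority filing: 7 June 1983.
Base term: 7 June 1983 + 15 years → 7 June 1998.
Clinical Review Extension: +1910 days → 30 August 2003.

August 30, 2003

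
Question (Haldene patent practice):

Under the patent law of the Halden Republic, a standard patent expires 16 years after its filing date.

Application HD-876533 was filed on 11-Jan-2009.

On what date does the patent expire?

2025-01-11

Filing date + 16 years → 11 January 2025.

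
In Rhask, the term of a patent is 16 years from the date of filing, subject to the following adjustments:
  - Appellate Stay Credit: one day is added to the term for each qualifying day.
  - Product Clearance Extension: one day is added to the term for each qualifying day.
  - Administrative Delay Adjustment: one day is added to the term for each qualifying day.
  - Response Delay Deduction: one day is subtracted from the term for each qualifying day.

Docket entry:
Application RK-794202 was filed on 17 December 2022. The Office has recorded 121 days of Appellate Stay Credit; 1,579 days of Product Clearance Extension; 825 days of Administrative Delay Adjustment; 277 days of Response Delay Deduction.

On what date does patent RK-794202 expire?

February 11, 2045

Base term: filing date + 16 years → 17 December 2038.
Appellate Stay Credit: +121 days → 17 April 2039.
Product Clearance Extension: +1579 days → 13 August 2043.
Administrative Delay Adjustment: +825 days → 15 November 2045.
Response Delay Deduction: −277 days → 11 February 2045.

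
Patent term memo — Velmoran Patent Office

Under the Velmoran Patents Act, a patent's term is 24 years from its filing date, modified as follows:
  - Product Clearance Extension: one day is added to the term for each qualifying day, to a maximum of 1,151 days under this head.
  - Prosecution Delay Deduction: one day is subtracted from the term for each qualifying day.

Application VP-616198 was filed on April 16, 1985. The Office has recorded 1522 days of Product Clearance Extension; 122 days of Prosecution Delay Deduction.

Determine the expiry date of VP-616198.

2012-02-09

Base term: filing date + 24 years → 16 April 2009.
Product Clearance Extension: 1522 days claimed exceeds the 1151-day cap, so +1151 days → 10 June 2012.
Prosecution Delay Deduction: −122 days → 9 February 2012.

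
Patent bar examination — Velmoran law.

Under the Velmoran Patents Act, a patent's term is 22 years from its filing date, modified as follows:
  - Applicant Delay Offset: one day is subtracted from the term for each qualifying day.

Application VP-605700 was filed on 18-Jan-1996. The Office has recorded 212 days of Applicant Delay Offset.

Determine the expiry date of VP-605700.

Base term: filing date + 22 years → 18 January 2018.
Applicant Delay Offset: −212 days → 20 June 2017.

2017-06-20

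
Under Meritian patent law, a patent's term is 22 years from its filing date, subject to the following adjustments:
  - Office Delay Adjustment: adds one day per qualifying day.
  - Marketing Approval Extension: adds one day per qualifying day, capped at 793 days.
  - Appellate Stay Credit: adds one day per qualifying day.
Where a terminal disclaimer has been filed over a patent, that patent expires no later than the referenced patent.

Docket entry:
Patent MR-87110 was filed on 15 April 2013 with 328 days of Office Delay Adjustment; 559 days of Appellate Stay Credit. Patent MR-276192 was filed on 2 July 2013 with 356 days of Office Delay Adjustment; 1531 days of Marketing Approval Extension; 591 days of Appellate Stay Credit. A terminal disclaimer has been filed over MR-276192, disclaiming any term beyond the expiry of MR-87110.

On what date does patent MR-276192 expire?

Natural term of MR-276192:
  Base: filing + 22 years → 2 July 2035.
  Office Delay Adjustment: +356 days → 22 June 2036.
  Marketing Approval Extension: 1531 days claimed exceeds the 793-day cap, so +793 days → 24 August 2038.
  Appellate Stay Credit: +591 days → 6 April 2040.
Expiry of referenced patent MR-87110:
  Base: filing + 22 years → 15 April 2035.
  Office Delay Adjustment: +328 days → 8 March 2036.
  Appellate Stay Credit: +559 days → 18 September 2037.
Terminal disclaimer: MR-276192 expires on the earlier of 6 April 2040 and 18 September 2037.

September 18, 2037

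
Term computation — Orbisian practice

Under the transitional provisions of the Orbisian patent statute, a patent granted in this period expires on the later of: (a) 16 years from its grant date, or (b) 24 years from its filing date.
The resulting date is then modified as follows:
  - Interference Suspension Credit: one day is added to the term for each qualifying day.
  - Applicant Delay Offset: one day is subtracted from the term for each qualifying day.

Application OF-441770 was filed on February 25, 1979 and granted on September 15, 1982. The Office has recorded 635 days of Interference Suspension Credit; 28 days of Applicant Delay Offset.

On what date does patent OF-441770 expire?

(a) grant + 16 years → 15 September 1998.
(b) filing + 24 years → 25 February 2003.
Later of the two: 25 February 2003.
Interference Suspension Credit: +635 days → 21 November 2004.
Applicant Delay Offset: −28 days → 24 October 2004.

October 24, 2004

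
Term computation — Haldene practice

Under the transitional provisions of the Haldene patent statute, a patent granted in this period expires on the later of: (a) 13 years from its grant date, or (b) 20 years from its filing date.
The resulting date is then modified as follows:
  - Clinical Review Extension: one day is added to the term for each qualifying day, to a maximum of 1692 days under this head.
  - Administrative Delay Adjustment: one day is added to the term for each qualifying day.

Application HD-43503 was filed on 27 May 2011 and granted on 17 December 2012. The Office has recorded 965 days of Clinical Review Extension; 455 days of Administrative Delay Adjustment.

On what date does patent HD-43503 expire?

(a) grant + 13 years → 17 December 2025.
(b) filing + 20 years → 27 May 2031.
Later of the two: 27 May 2031.
Clinical Review Extension: 965 days (within the 1692-day cap) → +965 days → 16 January 2034.
Administrative Delay Adjustment: +455 days → 16 April 2035.

2035-04-16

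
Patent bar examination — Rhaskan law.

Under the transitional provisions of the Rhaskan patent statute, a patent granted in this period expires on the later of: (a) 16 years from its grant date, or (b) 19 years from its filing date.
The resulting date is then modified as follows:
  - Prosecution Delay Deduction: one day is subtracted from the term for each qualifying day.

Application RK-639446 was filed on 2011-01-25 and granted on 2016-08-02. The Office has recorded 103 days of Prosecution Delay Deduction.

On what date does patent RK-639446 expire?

April 21, 2032

(a) grant + 16 years → 2 August 2032.
(b) filing + 19 years → 25 January 2030.
Later of the two: 2 August 2032.
Prosecution Delay Deduction: −103 days → 21 April 2032.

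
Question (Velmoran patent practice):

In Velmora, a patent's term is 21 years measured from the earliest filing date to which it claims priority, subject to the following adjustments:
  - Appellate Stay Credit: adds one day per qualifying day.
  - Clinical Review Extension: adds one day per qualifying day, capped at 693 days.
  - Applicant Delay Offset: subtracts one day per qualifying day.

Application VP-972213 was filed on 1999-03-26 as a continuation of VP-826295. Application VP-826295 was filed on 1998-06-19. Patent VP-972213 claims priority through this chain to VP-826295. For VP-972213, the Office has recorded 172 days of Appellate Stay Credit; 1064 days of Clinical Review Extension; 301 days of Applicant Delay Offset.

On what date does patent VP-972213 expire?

Earliest priority filing: 19 June 1998.
Base term: 19 June 1998 + 21 years → 19 June 2019.
Appellate Stay Credit: +172 days → 8 December 2019.
Clinical Review Extension: 1064 days claimed exceeds the 693-day cap, so +693 days → 31 October 2021.
Applicant Delay Offset: −301 days → 3 January 2021.

January 3, 2021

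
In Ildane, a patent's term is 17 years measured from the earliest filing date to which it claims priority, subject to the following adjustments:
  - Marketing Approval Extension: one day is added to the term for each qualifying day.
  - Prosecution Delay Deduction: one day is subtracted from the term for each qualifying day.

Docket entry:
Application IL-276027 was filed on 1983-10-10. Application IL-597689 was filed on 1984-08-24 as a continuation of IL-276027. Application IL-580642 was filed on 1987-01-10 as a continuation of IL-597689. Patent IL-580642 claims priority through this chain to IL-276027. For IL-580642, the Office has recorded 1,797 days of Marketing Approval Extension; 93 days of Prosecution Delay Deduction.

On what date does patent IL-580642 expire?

Earliest priority filing: 10 October 1983.
Base term: 10 October 1983 + 17 years → 10 October 2000.
Marketing Approval Extension: +1797 days → 11 September 2005.
Prosecution Delay Deduction: −93 days → 10 June 2005.

2005-06-10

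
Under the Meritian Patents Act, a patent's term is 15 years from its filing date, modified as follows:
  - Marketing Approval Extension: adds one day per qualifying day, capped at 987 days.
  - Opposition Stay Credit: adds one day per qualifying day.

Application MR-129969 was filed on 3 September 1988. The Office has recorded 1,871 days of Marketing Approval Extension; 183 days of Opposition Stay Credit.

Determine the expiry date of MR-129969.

Base term: filing date + 15 years → 3 September 2003.
Marketing Approval Extension: 1871 days claimed exceeds the 987-day cap, so +987 days → 17 May 2006.
Opposition Stay Credit: +183 days → 16 November 2006.

November 16, 2006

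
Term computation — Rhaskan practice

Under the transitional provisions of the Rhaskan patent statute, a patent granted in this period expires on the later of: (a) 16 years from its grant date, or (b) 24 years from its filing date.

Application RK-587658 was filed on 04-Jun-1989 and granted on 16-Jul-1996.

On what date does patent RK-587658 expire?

(a) grant + 16 years → 16 July 2012.
(b) filing + 24 years → 4 June 2013.
Later of the two: 4 June 2013.

June 4, 2013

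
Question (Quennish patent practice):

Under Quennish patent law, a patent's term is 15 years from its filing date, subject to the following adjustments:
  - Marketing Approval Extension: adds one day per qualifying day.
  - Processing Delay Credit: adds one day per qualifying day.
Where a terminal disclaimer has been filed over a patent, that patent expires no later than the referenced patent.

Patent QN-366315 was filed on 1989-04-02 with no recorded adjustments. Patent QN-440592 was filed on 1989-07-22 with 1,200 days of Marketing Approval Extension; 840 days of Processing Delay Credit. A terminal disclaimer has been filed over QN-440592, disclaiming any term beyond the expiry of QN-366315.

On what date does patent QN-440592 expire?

April 2, 2004

Natural term of QN-440592:
  Base: filing + 15 years → 22 July 2004.
  Marketing Approval Extension: +1200 days → 4 November 2007.
  Processing Delay Credit: +840 days → 21 February 2010.
Expiry of referenced patent QN-366315:
  Base: filing + 15 years → 2 April 2004.
Terminal disclaimer: QN-440592 expires on the earlier of 21 February 2010 and 2 April 2004.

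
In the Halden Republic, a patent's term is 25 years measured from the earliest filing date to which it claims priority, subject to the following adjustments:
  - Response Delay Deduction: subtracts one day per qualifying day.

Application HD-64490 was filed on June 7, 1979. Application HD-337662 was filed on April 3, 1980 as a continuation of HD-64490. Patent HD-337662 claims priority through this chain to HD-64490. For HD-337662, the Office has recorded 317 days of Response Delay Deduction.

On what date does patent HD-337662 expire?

Earliest priority filing: 7 June 1979.
Base term: 7 June 1979 + 25 years → 7 June 2004.
Response Delay Deduction: −317 days → 26 July 2003.

2003-07-26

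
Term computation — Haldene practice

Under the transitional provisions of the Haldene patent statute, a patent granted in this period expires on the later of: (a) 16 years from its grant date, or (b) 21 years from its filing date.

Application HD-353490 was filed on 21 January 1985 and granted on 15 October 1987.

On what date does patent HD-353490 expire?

2006-01-21

(a) grant + 16 years → 15 October 2003.
(b) filing + 21 years → 21 January 2006.
Later of the two: 21 January 2006.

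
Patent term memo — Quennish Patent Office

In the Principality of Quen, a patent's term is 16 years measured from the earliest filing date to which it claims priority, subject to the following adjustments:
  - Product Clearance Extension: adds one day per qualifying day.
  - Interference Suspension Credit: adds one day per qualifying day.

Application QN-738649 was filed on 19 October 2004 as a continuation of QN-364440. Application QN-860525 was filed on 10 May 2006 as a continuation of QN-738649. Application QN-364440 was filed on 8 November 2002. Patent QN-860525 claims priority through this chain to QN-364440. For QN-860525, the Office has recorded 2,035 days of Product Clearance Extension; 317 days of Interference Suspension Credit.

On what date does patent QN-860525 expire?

Earliest priority filing: 8 November 2002.
Base term: 8 November 2002 + 16 years → 8 November 2018.
Product Clearance Extension: +2035 days → 4 June 2024.
Interference Suspension Credit: +317 days → 17 April 2025.

2025-04-17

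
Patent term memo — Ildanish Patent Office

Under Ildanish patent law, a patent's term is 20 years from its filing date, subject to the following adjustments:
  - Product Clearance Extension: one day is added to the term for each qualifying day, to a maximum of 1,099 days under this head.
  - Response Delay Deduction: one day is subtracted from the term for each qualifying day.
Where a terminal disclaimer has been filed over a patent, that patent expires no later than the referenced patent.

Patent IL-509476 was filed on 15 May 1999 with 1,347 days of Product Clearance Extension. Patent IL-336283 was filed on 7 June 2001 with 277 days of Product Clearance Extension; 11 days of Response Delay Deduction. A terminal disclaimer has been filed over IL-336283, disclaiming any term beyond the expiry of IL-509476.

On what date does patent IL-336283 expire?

Natural term of IL-336283:
  Base: filing + 20 years → 7 June 2021.
  Product Clearance Extension: 277 days (within the 1099-day cap) → +277 days → 11 March 2022.
  Response Delay Deduction: −11 days → 28 February 2022.
Expiry of referenced patent IL-509476:
  Base: filing + 20 years → 15 May 2019.
  Product Clearance Extension: 1347 days claimed exceeds the 1099-day cap, so +1099 days → 18 May 2022.
Terminal disclaimer: IL-336283 expires on the earlier of 28 February 2022 and 18 May 2022.

2022-02-28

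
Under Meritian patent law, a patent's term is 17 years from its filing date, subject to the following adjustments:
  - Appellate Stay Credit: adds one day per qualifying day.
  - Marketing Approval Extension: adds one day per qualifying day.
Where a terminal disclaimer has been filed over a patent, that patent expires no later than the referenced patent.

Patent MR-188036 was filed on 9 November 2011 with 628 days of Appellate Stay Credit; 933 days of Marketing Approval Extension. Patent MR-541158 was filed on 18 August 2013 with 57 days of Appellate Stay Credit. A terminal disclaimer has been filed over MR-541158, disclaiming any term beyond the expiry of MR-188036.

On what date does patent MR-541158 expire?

Natural term of MR-541158:
  Base: filing + 17 years → 18 August 2030.
  Appellate Stay Credit: +57 days → 14 October 2030.
Expiry of referenced patent MR-188036:
  Base: filing + 17 years → 9 November 2028.
  Appellate Stay Credit: +628 days → 30 July 2030.
  Marketing Approval Extension: +933 days → 17 February 2033.
Terminal disclaimer: MR-541158 expires on the earlier of 14 October 2030 and 17 February 2033.

2030-10-14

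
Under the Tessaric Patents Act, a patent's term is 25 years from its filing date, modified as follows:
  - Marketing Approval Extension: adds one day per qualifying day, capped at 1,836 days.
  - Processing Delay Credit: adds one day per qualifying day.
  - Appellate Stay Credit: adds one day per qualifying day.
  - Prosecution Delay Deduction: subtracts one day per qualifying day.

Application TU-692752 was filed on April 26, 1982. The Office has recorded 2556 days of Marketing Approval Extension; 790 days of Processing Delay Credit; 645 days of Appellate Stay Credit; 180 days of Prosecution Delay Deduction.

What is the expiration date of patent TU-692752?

Base term: filing date + 25 years → 26 April 2007.
Marketing Approval Extension: 2556 days claimed exceeds the 1836-day cap, so +1836 days → 5 May 2012.
Processing Delay Credit: +790 days → 4 July 2014.
Appellate Stay Credit: +645 days → 9 April 2016.
Prosecution Delay Deduction: −180 days → 12 October 2015.

October 12, 2015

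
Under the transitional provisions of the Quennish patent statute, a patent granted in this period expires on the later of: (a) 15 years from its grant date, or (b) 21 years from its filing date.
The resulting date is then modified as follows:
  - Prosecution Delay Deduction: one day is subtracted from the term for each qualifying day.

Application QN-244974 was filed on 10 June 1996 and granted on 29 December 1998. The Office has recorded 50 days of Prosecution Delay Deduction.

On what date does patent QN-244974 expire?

(a) grant + 15 years → 29 December 2013.
(b) filing + 21 years → 10 June 2017.
Later of the two: 10 June 2017.
Prosecution Delay Deduction: −50 days → 21 April 2017.

2017-04-21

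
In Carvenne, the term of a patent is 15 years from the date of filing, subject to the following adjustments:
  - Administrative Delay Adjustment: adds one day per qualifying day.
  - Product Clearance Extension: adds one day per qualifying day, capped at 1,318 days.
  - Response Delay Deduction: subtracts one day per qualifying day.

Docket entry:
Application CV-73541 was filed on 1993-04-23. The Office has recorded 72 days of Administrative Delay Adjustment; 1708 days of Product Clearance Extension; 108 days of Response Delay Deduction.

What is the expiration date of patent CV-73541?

October 27, 2011

Base term: filing date + 15 years → 23 April 2008.
Administrative Delay Adjustment: +72 days → 4 July 2008.
Product Clearance Extension: 1708 days claimed exceeds the 1318-day cap, so +1318 days → 12 February 2012.
Response Delay Deduction: −108 days → 27 October 2011.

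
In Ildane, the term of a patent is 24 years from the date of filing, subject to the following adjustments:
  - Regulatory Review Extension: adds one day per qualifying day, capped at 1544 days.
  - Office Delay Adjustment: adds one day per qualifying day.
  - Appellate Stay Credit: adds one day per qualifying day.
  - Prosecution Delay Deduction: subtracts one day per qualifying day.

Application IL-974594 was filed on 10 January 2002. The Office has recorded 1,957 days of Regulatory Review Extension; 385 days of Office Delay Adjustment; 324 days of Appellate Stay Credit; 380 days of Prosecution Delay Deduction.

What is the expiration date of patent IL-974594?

February 26, 2031

Base term: filing date + 24 years → 10 January 2026.
Regulatory Review Extension: 1957 days claimed exceeds the 1544-day cap, so +1544 days → 3 April 2030.
Office Delay Adjustment: +385 days → 23 April 2031.
Appellate Stay Credit: +324 days → 12 March 2032.
Prosecution Delay Deduction: −380 days → 26 February 2031.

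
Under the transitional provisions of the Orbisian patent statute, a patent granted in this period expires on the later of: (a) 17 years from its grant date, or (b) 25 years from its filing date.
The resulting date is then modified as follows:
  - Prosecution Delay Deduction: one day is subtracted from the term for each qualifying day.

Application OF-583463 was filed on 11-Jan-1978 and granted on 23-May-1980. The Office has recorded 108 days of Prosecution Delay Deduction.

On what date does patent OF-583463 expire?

September 25, 2002

(a) grant + 17 years → 23 May 1997.
(b) filing + 25 years → 11 January 2003.
Later of the two: 11 January 2003.
Prosecution Delay Deduction: −108 days → 25 September 2002.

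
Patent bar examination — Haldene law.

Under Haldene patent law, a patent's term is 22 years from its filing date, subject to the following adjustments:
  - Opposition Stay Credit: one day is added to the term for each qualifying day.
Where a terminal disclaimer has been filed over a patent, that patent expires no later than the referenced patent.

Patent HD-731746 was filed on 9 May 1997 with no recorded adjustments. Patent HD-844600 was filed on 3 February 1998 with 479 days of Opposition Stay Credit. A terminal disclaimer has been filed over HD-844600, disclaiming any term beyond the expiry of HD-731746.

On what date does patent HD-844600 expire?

Natural term of HD-844600:
  Base: filing + 22 years → 3 February 2020.
  Opposition Stay Credit: +479 days → 27 May 2021.
Expiry of referenced patent HD-731746:
  Base: filing + 22 years → 9 May 2019.
Terminal disclaimer: HD-844600 expires on the earlier of 27 May 2021 and 9 May 2019.

2019-05-09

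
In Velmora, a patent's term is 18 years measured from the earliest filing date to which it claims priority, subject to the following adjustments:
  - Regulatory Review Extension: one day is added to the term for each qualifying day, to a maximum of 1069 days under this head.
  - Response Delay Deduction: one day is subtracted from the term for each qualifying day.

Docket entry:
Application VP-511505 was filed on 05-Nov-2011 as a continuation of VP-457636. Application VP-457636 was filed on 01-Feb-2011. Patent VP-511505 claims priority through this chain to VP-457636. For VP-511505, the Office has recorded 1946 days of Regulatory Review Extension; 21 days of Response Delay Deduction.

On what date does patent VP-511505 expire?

December 16, 2031

Earliest priority filing: 1 February 2011.
Base term: 1 February 2011 + 18 years → 1 February 2029.
Regulatory Review Extension: 1946 days claimed exceeds the 1069-day cap, so +1069 days → 6 January 2032.
Response Delay Deduction: −21 days → 16 December 2031.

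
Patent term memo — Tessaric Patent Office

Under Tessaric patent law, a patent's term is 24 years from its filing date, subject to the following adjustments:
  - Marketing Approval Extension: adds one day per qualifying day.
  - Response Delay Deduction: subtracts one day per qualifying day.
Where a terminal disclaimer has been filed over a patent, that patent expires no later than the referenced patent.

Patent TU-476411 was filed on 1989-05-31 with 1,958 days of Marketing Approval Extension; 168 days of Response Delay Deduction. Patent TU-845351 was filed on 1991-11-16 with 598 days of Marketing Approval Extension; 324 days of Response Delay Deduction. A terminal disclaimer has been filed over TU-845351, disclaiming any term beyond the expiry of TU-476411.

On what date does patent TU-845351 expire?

August 16, 2016

Natural term of TU-845351:
  Base: filing + 24 years → 16 November 2015.
  Marketing Approval Extension: +598 days → 6 July 2017.
  Response Delay Deduction: −324 days → 16 August 2016.
Expiry of referenced patent TU-476411:
  Base: filing + 24 years → 31 May 2013.
  Marketing Approval Extension: +1958 days → 10 October 2018.
  Response Delay Deduction: −168 days → 25 April 2018.
Terminal disclaimer: TU-845351 expires on the earlier of 16 August 2016 and 25 April 2018.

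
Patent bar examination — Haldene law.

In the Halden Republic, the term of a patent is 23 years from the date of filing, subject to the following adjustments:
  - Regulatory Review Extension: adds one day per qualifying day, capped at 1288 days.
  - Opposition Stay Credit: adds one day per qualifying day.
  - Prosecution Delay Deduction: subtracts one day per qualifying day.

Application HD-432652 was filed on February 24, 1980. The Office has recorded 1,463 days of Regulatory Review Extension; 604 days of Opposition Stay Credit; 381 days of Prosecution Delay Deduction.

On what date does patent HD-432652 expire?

April 15, 2007

Base term: filing date + 23 years → 24 February 2003.
Regulatory Review Extension: 1463 days claimed exceeds the 1288-day cap, so +1288 days → 4 September 2006.
Opposition Stay Credit: +604 days → 30 April 2008.
Prosecution Delay Deduction: −381 days → 15 April 2007.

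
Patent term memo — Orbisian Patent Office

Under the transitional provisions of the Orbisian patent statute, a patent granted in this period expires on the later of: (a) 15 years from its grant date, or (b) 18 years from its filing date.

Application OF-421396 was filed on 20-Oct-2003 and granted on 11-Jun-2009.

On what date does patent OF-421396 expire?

(a) grant + 15 years → 11 June 2024.
(b) filing + 18 years → 20 October 2021.
Later of the two: 11 June 2024.

June 11, 2024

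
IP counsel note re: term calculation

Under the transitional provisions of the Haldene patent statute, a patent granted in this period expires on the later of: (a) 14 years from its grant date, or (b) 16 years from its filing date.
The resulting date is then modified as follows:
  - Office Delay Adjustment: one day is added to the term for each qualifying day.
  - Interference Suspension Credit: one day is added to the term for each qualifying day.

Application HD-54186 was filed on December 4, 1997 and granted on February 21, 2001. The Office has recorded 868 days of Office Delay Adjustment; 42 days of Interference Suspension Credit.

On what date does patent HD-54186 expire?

(a) grant + 14 years → 21 February 2015.
(b) filing + 16 years → 4 December 2013.
Later of the two: 21 February 2015.
Office Delay Adjustment: +868 days → 8 July 2017.
Interference Suspension Credit: +42 days → 19 August 2017.

August 19, 2017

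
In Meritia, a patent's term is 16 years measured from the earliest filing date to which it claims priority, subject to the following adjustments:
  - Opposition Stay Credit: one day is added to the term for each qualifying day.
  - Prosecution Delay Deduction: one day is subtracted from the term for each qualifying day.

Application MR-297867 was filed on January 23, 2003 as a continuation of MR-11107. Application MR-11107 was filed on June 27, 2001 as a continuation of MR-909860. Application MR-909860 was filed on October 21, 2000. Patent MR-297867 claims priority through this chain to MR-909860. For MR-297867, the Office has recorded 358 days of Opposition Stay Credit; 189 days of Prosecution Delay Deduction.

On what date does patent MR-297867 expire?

2017-04-08

Earliest priority filing: 21 October 2000.
Base term: 21 October 2000 + 16 years → 21 October 2016.
Opposition Stay Credit: +358 days → 14 October 2017.
Prosecution Delay Deduction: −189 days → 8 April 2017.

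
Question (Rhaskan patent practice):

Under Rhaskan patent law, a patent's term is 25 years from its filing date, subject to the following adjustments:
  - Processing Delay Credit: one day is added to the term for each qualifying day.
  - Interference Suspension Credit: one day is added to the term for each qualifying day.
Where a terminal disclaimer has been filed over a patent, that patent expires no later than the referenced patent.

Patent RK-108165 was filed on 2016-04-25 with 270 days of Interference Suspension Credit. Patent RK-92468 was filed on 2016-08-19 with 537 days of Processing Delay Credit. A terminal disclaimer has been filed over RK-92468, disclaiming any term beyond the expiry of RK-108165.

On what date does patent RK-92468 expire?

Natural term of RK-92468:
  Base: filing + 25 years → 19 August 2041.
  Processing Delay Credit: +537 days → 7 February 2043.
Expiry of referenced patent RK-108165:
  Base: filing + 25 years → 25 April 2041.
  Interference Suspension Credit: +270 days → 20 January 2042.
Terminal disclaimer: RK-92468 expires on the earlier of 7 February 2043 and 20 January 2042.

January 20, 2042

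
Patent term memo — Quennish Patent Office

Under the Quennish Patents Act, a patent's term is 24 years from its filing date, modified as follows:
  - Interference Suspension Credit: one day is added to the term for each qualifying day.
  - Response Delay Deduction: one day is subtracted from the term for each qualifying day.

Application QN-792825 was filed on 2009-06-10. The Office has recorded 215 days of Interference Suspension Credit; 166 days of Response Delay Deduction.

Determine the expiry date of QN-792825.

Base term: filing date + 24 years → 10 June 2033.
Interference Suspension Credit: +215 days → 11 January 2034.
Response Delay Deduction: −166 days → 29 July 2033.

2033-07-29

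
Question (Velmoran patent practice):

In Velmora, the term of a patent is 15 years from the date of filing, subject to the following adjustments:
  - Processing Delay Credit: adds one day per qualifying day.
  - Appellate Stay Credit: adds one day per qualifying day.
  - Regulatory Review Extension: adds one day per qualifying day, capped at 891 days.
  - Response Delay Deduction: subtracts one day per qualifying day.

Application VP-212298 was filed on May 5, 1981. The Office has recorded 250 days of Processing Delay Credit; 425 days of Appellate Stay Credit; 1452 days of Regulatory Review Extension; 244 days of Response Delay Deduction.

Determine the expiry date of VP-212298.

December 18, 1999

Base term: filing date + 15 years → 5 May 1996.
Processing Delay Credit: +250 days → 10 January 1997.
Appellate Stay Credit: +425 days → 11 March 1998.
Regulatory Review Extension: 1452 days claimed exceeds the 891-day cap, so +891 days → 18 August 2000.
Response Delay Deduction: −244 days → 18 December 1999.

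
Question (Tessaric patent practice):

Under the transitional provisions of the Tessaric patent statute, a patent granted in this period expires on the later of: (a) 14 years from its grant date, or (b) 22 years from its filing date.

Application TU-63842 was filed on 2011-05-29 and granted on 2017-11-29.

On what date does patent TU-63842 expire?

(a) grant + 14 years → 29 November 2031.
(b) filing + 22 years → 29 May 2033.
Later of the two: 29 May 2033.

2033-05-29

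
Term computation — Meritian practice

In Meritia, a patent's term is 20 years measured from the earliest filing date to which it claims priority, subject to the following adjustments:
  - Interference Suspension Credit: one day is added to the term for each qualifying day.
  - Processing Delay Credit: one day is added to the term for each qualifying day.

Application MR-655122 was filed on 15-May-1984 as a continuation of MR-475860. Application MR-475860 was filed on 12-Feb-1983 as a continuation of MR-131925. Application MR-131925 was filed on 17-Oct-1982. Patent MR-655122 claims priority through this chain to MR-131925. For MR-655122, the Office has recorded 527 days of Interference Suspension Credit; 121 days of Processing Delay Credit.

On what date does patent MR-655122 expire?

2004-07-26

Earliest priority filing: 17 October 1982.
Base term: 17 October 1982 + 20 years → 17 October 2002.
Interference Suspension Credit: +527 days → 27 March 2004.
Processing Delay Credit: +121 days → 26 July 2004.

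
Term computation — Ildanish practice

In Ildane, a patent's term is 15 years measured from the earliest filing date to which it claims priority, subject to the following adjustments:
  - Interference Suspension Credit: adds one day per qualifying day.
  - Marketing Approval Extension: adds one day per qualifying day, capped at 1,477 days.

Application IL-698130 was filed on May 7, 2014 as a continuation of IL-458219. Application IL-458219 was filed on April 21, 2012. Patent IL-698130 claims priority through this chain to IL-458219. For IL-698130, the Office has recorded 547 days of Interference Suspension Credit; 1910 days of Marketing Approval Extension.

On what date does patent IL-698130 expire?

2032-11-04

Earliest priority filing: 21 April 2012.
Base term: 21 April 2012 + 15 years → 21 April 2027.
Interference Suspension Credit: +547 days → 19 October 2028.
Marketing Approval Extension: 1910 days claimed exceeds the 1477-day cap, so +1477 days → 4 November 2032.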